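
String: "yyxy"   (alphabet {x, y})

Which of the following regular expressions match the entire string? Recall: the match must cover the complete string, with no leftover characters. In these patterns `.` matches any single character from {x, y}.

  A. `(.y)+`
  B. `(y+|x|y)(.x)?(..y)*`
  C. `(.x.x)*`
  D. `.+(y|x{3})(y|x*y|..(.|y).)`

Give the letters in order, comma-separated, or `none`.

A, B, D

A → match
B → match
C → no match
D → match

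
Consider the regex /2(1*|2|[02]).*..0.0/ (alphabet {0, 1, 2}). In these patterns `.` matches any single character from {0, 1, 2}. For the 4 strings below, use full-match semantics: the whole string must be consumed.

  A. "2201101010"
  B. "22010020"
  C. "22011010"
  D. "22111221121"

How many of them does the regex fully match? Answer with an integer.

3

A → match
B → match
C → match
D → no match — must end with "0"
Total matched: 3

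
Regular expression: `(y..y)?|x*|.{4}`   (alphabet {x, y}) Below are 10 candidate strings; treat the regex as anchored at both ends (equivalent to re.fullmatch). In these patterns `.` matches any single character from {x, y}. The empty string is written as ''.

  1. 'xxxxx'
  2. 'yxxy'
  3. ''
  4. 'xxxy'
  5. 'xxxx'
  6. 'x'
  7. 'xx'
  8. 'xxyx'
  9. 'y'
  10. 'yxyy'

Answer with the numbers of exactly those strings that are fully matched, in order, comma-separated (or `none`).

1 → match
2 → match
3 → match
4 → match
5 → match
6 → match
7 → match
8 → match
9 → no match
10 → match

1, 2, 3, 4, 5, 6, 7, 8, 10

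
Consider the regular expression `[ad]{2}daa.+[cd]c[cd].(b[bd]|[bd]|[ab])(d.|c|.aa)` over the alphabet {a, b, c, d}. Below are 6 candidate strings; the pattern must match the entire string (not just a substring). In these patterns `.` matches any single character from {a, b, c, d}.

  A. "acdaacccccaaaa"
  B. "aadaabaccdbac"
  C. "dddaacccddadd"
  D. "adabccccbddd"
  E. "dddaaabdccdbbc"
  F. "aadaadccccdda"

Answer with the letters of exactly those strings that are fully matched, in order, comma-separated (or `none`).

B, C, E, F

A → no match
B → match
C → match
D → no match
E → match
F → match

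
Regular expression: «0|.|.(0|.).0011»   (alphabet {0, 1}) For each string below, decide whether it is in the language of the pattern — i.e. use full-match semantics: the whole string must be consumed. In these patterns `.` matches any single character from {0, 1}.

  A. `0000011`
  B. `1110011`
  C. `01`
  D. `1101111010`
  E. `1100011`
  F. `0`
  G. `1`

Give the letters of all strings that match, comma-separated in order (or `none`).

A, B, E, F, G

A. `0000011` → match
B. `1110011` → match
C. `01` → no match
D. `1101111010` → no match
E. `1100011` → match
F. `0` → match
G. `1` → match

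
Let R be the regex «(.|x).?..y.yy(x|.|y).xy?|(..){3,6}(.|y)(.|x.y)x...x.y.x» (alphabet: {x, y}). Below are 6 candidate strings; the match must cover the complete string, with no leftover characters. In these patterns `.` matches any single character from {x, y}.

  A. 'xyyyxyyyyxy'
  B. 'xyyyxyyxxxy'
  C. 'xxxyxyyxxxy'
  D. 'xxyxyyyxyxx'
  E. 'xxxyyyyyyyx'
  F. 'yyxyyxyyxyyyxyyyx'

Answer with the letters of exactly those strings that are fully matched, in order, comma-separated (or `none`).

A, B, C, E, F

A → match
B → match
C → match
D → no match
E → match
F → match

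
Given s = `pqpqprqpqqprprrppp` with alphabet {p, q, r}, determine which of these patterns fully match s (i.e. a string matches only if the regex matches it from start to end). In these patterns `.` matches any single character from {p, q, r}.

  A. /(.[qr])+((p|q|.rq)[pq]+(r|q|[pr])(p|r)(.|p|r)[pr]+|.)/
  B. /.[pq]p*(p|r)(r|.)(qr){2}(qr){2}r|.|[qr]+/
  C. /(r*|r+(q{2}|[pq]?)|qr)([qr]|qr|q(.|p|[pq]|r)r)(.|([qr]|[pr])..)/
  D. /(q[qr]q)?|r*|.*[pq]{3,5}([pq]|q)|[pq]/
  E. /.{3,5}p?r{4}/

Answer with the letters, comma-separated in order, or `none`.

A → match
B → no match
C → no match
D → no match
E → no match — must end with `r`

A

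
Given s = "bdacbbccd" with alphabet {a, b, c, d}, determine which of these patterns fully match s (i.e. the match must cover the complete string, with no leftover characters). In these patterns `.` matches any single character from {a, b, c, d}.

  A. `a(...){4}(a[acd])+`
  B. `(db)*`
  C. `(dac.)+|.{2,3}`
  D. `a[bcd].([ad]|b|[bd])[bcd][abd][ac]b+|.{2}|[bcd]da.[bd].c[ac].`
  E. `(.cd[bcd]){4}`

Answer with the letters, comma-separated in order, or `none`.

A → no match — must start with "a"
B → no match
C → no match
D → match
E → no match

D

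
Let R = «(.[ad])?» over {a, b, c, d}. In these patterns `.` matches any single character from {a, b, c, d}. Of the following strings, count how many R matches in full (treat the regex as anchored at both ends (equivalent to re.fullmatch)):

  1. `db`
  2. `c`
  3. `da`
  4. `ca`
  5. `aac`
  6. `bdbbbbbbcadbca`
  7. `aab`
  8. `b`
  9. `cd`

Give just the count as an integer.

1 → no match
2 → no match
3 → match
4 → match
5 → no match
6 → no match
7 → no match
8 → no match
9 → match
Total matched: 3

3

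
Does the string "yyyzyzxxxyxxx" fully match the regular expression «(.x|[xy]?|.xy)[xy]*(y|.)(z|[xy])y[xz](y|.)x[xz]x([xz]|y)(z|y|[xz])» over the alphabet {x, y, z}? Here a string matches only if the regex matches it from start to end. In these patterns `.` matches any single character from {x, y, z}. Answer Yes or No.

No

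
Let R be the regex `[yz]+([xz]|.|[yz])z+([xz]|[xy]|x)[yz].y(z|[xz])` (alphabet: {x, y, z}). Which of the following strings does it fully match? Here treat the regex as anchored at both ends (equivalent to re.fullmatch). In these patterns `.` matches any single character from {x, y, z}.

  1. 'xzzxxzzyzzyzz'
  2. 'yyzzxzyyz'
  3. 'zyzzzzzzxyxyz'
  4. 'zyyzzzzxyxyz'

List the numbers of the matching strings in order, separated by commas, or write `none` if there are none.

1 → no match
2 → match
3 → match
4 → match

2, 3, 4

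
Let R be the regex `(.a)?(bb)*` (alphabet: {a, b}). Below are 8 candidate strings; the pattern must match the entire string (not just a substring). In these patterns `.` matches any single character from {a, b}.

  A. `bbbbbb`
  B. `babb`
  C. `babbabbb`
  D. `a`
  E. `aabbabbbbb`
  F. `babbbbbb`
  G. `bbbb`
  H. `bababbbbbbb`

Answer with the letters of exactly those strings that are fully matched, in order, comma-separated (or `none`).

A, B, F, G

A → match
B → match
C → no match
D → no match
E → no match
F → match
G → match
H → no match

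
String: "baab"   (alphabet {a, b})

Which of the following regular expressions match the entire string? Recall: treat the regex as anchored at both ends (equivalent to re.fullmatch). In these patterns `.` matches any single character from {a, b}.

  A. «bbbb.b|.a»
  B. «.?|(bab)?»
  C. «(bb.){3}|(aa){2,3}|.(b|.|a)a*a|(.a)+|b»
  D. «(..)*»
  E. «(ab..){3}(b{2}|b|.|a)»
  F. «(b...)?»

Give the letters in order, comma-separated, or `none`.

A → no match
B → no match
C → no match
D → match
E → no match — must start with "ab"
F → match

D, F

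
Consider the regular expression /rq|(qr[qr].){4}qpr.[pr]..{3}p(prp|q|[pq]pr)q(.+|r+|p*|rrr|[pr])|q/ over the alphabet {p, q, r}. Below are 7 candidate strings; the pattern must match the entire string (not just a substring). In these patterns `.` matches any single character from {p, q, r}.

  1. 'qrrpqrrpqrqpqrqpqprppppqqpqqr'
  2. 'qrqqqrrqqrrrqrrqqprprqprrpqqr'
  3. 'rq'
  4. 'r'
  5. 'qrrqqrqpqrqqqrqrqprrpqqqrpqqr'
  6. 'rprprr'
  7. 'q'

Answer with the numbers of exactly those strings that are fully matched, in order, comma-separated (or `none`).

1 → match
2 → match
3. 'rq' → match
4. 'r' → no match
5 → match
6. 'rprprr' → no match
7. 'q' → match

1, 2, 3, 5, 7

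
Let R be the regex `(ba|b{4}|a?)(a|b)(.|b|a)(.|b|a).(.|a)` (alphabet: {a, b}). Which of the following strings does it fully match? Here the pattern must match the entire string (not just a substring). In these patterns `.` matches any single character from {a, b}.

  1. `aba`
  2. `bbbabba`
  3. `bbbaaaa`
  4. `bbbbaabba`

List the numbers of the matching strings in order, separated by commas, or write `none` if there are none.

1. `aba` → no match
2. `bbbabba` → no match
3. `bbbaaaa` → no match
4. `bbbbaabba` → match

4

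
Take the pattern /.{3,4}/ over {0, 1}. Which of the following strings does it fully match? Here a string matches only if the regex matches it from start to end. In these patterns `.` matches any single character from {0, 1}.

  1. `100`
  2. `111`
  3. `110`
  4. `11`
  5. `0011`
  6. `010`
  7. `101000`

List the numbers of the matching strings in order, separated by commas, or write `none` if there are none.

1 → match
2 → match
3 → match
4 → no match
5 → match
6 → match
7 → no match

1, 2, 3, 5, 6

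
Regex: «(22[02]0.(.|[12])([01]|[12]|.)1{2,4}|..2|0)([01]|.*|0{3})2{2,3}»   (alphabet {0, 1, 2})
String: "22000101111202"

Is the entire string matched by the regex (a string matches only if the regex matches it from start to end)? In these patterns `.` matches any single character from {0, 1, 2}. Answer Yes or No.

No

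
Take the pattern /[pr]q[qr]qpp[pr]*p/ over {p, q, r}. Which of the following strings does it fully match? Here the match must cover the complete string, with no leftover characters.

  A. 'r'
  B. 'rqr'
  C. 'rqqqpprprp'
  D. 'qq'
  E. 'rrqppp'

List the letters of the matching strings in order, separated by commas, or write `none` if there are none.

C

A → no match — must end with 'p'
B → no match — must end with 'p'
C → match
D → no match — must end with 'p'
E → no match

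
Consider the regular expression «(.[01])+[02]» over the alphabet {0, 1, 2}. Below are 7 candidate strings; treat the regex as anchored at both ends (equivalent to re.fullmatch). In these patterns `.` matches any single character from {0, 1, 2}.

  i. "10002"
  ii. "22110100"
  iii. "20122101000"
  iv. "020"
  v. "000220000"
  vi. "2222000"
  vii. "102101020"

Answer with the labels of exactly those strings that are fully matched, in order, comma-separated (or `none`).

i

i → match
ii → no match
iii → no match
iv → no match
v → no match
vi → no match
vii → no match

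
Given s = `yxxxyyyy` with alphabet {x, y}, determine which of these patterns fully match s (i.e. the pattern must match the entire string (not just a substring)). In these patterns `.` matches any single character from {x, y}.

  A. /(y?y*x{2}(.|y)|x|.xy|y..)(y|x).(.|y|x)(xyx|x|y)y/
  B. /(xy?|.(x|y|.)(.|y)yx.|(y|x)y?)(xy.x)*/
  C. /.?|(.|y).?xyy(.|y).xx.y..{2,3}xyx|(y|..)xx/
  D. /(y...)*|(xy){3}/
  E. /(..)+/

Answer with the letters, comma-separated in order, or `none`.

A → match
B → no match
C → no match
D → match
E → match

A, D, E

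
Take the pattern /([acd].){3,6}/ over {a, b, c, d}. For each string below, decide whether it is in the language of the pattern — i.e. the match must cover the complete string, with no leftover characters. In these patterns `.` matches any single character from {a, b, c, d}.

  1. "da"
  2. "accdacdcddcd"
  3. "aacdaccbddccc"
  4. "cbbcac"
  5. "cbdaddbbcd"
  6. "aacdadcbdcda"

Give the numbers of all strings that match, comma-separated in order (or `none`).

2, 6

1. "da" → no match
2. "accdacdcddcd" → match
3 → no match
4. "cbbcac" → no match
5. "cbdaddbbcd" → no match
6. "aacdadcbdcda" → match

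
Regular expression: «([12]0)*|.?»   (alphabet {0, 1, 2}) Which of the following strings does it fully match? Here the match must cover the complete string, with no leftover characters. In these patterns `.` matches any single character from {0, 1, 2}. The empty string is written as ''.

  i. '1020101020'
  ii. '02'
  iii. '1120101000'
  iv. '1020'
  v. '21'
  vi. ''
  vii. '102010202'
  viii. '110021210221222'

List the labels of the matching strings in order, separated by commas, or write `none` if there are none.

i → match
ii → no match
iii → no match
iv → match
v → no match
vi → match
vii → no match
viii → no match

i, iv, vi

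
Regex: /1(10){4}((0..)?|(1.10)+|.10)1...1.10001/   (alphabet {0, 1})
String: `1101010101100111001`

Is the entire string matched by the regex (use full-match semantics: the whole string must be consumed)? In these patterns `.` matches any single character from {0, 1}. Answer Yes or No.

No

Every match must end with `10001`, but `1101010101100111001` does not.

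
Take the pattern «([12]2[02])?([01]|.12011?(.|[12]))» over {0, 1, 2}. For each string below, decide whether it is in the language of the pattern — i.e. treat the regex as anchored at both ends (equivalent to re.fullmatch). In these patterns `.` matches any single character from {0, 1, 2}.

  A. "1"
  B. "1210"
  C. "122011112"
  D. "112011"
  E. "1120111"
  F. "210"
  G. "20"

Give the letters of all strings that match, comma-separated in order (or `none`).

A, D, E

A → match
B → no match
C → no match
D → match
E → match
F → no match
G → no match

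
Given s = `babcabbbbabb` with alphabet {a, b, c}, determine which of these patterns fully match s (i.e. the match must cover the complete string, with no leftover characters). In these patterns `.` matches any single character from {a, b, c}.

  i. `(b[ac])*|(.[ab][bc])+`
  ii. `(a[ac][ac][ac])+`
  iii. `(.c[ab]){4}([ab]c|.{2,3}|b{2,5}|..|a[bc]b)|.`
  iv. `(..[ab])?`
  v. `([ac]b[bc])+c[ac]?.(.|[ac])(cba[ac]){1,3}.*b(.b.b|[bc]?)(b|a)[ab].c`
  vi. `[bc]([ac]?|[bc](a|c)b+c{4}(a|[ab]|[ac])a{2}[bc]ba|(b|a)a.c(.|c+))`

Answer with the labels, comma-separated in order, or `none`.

i

i → match
ii → no match — must start with `a`
iii → no match
iv → no match
v → no match — must end with `c`
vi → no match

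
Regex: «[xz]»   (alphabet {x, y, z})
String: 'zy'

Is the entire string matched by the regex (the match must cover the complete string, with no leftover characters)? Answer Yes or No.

No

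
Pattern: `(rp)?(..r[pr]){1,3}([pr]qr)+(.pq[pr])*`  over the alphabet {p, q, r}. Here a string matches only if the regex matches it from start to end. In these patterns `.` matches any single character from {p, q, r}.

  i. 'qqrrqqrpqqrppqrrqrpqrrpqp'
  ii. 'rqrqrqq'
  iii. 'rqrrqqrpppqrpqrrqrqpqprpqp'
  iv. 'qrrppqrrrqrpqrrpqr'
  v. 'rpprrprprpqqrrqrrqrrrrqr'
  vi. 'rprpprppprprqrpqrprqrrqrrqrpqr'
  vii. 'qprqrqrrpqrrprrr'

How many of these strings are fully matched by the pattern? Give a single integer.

2

i → match
ii → no match
iii → no match
iv → match
v → no match
vi → no match
vii → no match
Total matched: 2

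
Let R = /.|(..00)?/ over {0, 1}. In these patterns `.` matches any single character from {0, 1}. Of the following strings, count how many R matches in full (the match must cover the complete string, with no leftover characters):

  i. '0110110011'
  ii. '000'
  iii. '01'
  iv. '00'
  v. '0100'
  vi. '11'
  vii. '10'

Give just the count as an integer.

i → no match
ii → no match
iii → no match
iv → no match
v → match
vi → no match
vii → no match
Total matched: 1

1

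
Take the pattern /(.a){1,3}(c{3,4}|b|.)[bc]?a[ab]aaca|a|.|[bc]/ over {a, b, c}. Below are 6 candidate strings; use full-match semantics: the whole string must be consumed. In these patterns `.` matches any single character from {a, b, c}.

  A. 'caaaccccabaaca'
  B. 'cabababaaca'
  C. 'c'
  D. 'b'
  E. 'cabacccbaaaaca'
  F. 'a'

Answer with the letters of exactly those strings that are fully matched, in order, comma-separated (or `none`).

A → match
B → match
C → match
D → match
E → match
F → match

A, B, C, D, E, F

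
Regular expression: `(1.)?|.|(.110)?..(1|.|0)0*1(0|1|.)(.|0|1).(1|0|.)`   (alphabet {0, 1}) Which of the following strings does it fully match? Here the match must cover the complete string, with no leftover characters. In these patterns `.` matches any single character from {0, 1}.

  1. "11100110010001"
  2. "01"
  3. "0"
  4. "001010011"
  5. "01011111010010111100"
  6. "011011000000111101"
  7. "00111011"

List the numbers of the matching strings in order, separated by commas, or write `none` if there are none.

1 → match
2 → no match
3 → match
4 → match
5 → no match
6 → no match
7 → match

1, 3, 4, 7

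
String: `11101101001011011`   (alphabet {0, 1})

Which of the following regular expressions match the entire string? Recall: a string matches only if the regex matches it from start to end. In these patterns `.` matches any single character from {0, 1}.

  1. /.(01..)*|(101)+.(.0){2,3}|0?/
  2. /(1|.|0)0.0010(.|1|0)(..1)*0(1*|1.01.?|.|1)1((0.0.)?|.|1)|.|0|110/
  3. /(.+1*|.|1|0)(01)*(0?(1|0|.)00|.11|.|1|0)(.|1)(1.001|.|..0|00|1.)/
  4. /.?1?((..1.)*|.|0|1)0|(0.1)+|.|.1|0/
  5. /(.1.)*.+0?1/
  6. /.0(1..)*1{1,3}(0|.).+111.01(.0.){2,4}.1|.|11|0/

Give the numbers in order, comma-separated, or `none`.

3, 5

1 → no match
2 → no match
3 → match
4 → no match
5 → match
6 → no match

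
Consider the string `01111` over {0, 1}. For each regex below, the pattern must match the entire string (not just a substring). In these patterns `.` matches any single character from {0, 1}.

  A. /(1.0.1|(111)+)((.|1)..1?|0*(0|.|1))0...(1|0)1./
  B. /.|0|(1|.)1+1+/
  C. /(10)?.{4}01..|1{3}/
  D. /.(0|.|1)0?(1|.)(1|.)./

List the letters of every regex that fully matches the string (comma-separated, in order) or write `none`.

B, D

A → no match
B → match
C → no match
D → match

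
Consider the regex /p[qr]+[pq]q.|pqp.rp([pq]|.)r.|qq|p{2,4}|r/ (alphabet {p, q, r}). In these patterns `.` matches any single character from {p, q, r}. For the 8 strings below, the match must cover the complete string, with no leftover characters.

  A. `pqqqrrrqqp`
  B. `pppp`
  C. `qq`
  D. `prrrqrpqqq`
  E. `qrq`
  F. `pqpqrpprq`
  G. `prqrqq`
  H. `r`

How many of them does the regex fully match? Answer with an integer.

A. `pqqqrrrqqp` → match
B. `pppp` → match
C. `qq` → match
D. `prrrqrpqqq` → no match
E. `qrq` → no match
F. `pqpqrpprq` → match
G. `prqrqq` → no match
H. `r` → match
Total matched: 5

5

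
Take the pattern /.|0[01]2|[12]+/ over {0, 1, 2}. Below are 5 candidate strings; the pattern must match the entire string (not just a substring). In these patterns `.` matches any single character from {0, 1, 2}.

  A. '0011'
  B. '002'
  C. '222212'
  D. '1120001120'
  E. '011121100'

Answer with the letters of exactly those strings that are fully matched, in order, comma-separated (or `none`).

B, C

A → no match
B → match
C → match
D → no match
E → no match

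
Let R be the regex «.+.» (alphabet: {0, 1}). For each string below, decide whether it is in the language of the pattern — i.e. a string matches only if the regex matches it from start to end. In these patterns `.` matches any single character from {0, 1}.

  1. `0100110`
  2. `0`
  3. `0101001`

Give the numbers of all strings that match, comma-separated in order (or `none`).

1, 3

1 → match
2 → no match
3 → match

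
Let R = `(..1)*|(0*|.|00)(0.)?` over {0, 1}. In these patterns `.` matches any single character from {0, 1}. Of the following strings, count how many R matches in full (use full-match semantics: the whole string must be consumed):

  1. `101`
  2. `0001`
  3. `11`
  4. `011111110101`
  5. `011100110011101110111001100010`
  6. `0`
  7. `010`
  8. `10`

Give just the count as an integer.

1 → match
2 → match
3 → no match
4 → no match
5 → no match
6 → match
7 → no match
8 → no match
Total matched: 3

3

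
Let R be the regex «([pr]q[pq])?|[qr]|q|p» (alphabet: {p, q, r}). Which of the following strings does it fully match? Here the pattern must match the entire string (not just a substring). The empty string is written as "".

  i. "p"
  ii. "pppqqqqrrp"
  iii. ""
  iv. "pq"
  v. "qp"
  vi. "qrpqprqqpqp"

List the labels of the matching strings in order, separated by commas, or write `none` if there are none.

i, iii

i → match
ii → no match
iii → match
iv → no match
v → no match
vi → no match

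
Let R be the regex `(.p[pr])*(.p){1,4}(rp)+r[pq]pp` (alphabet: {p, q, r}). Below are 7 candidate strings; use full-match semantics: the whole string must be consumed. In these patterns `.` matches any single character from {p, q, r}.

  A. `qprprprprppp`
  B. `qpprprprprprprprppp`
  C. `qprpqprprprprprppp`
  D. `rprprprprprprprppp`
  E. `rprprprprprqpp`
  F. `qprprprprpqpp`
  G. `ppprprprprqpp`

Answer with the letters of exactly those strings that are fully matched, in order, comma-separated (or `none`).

A. `qprprprprppp` → match
B → match
C → match
D → match
E → match
F → no match
G → match

A, B, C, D, E, G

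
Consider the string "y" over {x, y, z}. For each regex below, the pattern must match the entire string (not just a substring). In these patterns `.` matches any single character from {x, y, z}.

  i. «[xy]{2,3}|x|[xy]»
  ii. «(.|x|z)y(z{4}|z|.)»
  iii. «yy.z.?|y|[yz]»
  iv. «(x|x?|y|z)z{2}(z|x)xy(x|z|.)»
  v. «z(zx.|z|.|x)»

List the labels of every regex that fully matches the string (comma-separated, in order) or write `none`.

i → match
ii → no match
iii → match
iv → no match
v → no match — must start with "z"

i, iii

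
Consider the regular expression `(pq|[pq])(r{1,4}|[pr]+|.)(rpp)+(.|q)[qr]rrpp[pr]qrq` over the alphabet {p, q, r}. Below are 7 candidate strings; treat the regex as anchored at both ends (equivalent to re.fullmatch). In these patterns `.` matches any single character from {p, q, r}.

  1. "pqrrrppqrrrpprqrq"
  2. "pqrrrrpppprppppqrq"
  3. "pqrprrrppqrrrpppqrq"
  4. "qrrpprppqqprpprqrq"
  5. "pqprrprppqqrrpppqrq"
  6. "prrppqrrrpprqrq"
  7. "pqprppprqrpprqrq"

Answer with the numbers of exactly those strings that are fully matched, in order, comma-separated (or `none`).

1, 3, 5, 6

1 → match
2 → no match
3 → match
4 → no match
5 → match
6 → match
7 → no match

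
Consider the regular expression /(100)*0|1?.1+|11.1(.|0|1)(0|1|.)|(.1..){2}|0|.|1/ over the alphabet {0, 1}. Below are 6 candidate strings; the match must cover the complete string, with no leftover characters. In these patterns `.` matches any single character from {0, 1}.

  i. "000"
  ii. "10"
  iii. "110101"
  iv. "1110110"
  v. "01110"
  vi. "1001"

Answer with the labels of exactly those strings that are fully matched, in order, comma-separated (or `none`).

iii

i. "000" → no match
ii. "10" → no match
iii. "110101" → match
iv. "1110110" → no match
v. "01110" → no match
vi. "1001" → no match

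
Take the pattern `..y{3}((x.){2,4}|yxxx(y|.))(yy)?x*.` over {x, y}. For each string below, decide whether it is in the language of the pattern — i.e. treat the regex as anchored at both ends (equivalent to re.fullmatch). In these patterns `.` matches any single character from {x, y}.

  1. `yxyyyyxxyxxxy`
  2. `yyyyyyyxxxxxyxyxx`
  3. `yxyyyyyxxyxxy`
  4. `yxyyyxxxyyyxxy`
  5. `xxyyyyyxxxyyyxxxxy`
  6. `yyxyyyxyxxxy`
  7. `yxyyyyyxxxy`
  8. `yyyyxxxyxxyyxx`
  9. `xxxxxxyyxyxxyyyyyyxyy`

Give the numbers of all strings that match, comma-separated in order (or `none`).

4

1 → no match
2 → no match
3 → no match
4 → match
5 → no match
6. `yyxyyyxyxxxy` → no match
7. `yxyyyyyxxxy` → no match
8 → no match
9 → no match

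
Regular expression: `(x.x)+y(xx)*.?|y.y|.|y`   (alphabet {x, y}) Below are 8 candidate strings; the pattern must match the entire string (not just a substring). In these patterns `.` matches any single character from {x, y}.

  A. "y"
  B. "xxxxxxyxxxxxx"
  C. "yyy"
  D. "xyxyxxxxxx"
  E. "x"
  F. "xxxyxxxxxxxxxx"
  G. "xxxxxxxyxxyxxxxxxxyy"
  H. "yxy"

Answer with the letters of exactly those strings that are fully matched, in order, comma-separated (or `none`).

A, B, C, D, E, F, G, H

A → match
B → match
C → match
D → match
E → match
F → match
G → match
H → match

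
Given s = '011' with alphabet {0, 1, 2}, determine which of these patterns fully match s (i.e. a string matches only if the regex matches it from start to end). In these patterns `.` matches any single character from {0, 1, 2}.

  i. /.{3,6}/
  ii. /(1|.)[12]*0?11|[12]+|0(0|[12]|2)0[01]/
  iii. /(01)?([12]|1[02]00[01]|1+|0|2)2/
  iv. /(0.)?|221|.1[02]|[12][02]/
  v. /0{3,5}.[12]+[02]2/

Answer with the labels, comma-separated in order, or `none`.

i, ii

i → match
ii → match
iii → no match — must end with '2'
iv → no match
v → no match — must end with '2'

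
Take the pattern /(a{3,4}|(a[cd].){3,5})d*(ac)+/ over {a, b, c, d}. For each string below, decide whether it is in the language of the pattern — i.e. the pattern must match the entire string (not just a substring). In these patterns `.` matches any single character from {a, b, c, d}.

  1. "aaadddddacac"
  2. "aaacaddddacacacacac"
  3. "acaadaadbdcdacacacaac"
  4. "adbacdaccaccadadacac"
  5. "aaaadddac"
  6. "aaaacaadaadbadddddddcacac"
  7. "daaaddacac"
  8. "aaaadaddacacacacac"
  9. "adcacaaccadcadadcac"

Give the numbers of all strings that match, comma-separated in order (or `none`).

1 → match
2 → no match
3 → no match
4 → match
5 → match
6 → no match
7 → no match — must start with "a"
8 → no match
9 → no match

1, 4, 5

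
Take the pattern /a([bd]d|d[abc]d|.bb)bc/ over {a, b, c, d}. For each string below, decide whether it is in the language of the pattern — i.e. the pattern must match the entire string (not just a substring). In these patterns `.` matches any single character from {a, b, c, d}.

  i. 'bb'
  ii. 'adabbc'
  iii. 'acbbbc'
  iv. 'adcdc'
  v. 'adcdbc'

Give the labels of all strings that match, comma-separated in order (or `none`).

iii, v

i → no match — must start with 'a'
ii → no match
iii → match
iv → no match — must end with 'bc'
v → match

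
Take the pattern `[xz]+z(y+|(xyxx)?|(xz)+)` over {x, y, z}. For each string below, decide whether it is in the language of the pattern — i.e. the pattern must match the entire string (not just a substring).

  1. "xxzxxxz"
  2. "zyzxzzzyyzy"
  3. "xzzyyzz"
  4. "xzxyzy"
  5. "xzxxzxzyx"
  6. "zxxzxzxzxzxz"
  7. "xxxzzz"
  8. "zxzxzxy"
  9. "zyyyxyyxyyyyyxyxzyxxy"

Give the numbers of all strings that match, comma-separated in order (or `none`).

1 → match
2 → no match
3 → no match
4 → no match
5 → no match
6 → match
7 → match
8 → no match
9 → no match

1, 6, 7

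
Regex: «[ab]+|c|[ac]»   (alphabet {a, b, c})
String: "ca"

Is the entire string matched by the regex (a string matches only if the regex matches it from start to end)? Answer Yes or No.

No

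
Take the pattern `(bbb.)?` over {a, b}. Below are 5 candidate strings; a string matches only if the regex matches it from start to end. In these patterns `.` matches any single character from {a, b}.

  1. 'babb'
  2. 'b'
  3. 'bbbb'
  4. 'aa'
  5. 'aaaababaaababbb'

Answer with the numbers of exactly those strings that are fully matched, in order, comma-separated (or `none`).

3

1. 'babb' → no match
2. 'b' → no match
3. 'bbbb' → match
4. 'aa' → no match
5 → no match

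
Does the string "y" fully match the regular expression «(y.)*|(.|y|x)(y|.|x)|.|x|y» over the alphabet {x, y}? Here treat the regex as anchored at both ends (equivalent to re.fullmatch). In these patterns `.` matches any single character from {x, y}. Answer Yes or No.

Yes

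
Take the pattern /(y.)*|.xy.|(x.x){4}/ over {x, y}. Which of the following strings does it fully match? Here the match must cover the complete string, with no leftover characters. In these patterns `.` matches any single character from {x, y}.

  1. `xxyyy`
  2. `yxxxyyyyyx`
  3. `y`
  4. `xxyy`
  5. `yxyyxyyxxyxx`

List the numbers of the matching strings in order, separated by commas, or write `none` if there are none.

1. `xxyyy` → no match
2. `yxxxyyyyyx` → no match
3. `y` → no match
4. `xxyy` → match
5. `yxyyxyyxxyxx` → no match

4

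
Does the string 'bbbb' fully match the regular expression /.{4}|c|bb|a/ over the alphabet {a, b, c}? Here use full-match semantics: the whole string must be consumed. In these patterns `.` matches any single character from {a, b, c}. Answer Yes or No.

Yes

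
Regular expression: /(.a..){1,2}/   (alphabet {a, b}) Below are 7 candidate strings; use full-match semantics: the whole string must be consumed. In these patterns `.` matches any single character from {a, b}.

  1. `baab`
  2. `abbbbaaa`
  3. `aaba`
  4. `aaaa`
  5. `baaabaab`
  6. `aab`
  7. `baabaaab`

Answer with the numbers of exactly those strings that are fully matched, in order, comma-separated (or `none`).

1, 3, 4, 5, 7

1 → match
2 → no match
3 → match
4 → match
5 → match
6 → no match
7 → match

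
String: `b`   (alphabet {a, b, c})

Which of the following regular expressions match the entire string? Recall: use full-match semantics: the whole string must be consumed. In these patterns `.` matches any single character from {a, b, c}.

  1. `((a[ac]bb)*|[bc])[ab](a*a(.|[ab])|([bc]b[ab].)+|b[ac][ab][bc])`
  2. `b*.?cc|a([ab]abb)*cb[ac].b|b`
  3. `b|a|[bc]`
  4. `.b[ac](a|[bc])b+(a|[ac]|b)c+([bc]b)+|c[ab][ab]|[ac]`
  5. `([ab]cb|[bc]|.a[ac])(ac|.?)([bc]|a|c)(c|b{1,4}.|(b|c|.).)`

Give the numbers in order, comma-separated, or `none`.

2, 3

1 → no match
2 → match
3 → match
4 → no match
5 → no match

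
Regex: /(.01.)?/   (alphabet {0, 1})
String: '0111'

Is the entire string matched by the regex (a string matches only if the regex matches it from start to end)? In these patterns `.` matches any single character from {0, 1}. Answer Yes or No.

No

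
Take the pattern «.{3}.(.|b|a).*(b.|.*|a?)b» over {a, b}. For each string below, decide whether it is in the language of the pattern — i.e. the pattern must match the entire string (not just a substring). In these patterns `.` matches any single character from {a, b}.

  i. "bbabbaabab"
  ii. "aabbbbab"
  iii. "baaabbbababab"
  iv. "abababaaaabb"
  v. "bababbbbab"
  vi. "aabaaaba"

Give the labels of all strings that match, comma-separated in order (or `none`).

i → match
ii → match
iii → match
iv → match
v → match
vi → no match — must end with "b"

i, ii, iii, iv, v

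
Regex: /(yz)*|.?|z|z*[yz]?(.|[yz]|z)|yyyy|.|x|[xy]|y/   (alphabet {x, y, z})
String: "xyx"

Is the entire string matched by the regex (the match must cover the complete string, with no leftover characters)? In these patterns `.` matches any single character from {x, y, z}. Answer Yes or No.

No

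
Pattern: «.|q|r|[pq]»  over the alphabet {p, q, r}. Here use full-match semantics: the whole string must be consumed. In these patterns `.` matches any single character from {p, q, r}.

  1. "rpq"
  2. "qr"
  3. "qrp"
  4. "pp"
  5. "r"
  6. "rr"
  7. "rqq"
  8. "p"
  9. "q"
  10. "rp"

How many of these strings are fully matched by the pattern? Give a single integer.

1 → no match
2 → no match
3 → no match
4 → no match
5 → match
6 → no match
7 → no match
8 → match
9 → match
10 → no match
Total matched: 3

3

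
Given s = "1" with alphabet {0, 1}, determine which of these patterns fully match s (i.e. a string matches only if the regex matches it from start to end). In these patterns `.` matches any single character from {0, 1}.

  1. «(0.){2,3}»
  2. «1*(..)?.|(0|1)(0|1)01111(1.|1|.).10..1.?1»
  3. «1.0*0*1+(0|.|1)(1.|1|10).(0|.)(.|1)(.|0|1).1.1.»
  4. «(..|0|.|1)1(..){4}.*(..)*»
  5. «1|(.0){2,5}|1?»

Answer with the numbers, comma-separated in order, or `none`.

1 → no match — must start with "0"
2 → match
3 → no match
4 → no match
5 → match

2, 5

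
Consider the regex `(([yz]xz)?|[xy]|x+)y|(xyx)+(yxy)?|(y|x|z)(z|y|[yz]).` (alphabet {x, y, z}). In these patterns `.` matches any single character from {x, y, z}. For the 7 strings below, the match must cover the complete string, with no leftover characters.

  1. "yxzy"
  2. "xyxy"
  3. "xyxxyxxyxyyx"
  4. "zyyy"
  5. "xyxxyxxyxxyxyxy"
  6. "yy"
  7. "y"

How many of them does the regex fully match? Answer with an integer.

4

1. "yxzy" → match
2. "xyxy" → no match
3. "xyxxyxxyxyyx" → no match
4. "zyyy" → no match
5 → match
6. "yy" → match
7. "y" → match
Total matched: 4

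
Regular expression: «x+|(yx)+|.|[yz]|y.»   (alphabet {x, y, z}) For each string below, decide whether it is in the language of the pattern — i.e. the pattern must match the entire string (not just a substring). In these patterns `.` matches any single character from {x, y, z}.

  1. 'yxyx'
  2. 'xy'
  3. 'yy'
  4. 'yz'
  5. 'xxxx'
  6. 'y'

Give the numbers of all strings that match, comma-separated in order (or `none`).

1 → match
2 → no match
3 → match
4 → match
5 → match
6 → match

1, 3, 4, 5, 6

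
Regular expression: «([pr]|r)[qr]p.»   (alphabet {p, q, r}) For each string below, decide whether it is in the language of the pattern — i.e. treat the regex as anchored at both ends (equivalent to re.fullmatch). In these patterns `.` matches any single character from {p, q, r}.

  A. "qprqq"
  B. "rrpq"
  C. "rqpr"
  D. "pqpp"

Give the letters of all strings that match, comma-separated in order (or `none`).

B, C, D

A → no match
B → match
C → match
D → match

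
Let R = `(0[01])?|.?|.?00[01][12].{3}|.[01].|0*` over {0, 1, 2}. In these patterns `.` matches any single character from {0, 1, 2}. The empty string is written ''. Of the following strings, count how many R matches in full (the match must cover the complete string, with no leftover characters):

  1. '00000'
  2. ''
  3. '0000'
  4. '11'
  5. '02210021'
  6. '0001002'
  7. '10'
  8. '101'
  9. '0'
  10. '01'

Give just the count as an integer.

1 → match
2 → match
3 → match
4 → no match
5 → no match
6 → match
7 → no match
8 → match
9 → match
10 → match
Total matched: 7

7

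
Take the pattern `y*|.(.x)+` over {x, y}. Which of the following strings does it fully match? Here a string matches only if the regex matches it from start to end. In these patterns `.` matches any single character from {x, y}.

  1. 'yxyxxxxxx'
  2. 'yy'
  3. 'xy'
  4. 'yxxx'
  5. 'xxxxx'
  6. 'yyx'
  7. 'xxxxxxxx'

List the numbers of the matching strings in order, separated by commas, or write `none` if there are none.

1. 'yxyxxxxxx' → no match
2. 'yy' → match
3. 'xy' → no match
4. 'yxxx' → no match
5. 'xxxxx' → match
6. 'yyx' → match
7. 'xxxxxxxx' → no match

2, 5, 6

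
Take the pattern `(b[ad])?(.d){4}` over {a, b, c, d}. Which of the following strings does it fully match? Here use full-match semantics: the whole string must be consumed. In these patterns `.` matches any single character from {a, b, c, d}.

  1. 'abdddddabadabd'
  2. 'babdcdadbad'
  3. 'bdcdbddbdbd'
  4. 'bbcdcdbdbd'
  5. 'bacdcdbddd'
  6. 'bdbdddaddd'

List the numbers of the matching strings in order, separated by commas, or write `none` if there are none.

5, 6

1 → no match
2. 'babdcdadbad' → no match
3. 'bdcdbddbdbd' → no match
4. 'bbcdcdbdbd' → no match
5. 'bacdcdbddd' → match
6. 'bdbdddaddd' → match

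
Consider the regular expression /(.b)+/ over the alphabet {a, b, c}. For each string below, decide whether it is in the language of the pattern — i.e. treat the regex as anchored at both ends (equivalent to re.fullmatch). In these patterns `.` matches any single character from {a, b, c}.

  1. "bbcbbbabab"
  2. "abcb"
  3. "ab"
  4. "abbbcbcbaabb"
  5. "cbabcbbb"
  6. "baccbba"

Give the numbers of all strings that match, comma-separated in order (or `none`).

1, 2, 3, 5

1 → match
2 → match
3 → match
4 → no match
5 → match
6 → no match — must end with "b"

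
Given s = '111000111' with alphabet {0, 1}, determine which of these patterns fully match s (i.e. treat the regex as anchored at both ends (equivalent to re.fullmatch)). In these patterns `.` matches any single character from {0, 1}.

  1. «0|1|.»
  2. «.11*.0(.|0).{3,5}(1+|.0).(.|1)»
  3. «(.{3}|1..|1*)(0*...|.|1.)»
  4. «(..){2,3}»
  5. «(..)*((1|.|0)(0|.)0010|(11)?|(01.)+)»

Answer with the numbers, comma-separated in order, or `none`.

3

1 → no match
2 → no match
3 → match
4 → no match
5 → no match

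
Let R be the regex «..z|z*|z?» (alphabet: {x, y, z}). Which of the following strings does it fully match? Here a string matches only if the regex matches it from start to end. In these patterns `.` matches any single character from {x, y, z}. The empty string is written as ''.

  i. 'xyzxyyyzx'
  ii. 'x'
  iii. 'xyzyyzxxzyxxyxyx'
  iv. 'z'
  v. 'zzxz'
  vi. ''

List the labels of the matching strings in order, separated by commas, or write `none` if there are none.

i → no match
ii → no match
iii → no match
iv → match
v → no match
vi → match

iv, vi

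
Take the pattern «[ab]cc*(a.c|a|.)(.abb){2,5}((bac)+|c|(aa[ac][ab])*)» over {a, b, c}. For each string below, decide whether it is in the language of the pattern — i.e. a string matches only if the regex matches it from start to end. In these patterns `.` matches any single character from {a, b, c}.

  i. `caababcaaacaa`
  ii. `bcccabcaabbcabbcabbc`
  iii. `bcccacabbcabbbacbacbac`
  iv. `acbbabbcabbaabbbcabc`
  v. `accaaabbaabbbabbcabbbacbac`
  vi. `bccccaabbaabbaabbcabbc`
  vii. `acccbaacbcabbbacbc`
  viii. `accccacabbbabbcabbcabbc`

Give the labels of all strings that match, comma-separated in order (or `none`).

i → no match
ii → match
iii → match
iv → no match
v → match
vi → match
vii → no match
viii → match

ii, iii, v, vi, viii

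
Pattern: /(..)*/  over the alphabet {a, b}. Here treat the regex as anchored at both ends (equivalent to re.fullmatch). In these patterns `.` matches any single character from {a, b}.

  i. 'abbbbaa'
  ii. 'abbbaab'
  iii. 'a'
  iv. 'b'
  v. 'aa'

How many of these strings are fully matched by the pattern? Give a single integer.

1

i → no match
ii → no match
iii → no match
iv → no match
v → match
Total matched: 1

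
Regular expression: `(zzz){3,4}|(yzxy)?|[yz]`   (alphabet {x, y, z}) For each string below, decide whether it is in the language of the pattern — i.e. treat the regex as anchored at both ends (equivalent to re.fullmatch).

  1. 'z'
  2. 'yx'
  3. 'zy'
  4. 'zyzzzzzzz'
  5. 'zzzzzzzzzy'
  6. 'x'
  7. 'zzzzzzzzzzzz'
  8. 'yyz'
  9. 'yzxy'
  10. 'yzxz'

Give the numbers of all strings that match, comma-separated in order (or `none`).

1, 7, 9

1 → match
2 → no match
3 → no match
4 → no match
5 → no match
6 → no match
7 → match
8 → no match
9 → match
10 → no match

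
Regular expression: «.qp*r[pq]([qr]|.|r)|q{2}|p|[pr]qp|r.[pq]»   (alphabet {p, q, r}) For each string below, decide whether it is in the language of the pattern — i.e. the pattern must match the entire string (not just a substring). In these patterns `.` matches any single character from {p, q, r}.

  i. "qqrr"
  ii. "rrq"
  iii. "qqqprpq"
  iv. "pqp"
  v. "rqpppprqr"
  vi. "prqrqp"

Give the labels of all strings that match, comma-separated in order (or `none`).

ii, iv, v

i → no match
ii → match
iii → no match
iv → match
v → match
vi → no match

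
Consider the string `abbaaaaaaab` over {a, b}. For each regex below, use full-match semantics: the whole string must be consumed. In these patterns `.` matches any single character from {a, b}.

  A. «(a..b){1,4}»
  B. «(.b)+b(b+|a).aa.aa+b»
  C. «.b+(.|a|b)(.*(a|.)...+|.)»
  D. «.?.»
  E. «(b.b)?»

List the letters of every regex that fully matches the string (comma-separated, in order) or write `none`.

A → no match
B → match
C → match
D → no match
E → no match

B, C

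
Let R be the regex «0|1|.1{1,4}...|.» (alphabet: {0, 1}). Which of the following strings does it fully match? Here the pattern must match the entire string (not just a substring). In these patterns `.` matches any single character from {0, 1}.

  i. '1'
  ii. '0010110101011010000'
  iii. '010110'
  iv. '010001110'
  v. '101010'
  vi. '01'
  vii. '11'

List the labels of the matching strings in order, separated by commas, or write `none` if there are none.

i

i → match
ii → no match
iii → no match
iv → no match
v → no match
vi → no match
vii → no match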